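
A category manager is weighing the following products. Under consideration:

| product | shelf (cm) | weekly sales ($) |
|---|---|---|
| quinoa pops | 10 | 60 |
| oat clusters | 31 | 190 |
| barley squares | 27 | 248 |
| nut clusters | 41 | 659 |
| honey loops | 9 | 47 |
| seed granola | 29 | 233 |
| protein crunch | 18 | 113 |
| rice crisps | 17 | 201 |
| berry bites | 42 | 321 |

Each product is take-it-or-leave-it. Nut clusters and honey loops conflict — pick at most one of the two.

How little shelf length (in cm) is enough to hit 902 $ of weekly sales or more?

Look for the lowest-shelf combination reaching 902.
barley squares + nut clusters: 907 weekly sales at 68 cm.
Below 68 cm the best achievable stays under 902.

68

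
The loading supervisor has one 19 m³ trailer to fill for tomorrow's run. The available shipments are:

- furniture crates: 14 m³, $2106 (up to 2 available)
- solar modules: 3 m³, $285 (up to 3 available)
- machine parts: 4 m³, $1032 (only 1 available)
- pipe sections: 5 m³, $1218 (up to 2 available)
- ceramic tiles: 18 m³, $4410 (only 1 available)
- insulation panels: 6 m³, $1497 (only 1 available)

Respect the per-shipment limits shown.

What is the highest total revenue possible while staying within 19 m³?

Taking the top-ratio shipments first gives solar modules + machine parts + pipe sections + insulation panels for 4032 (18 m³).
Using the slack differently, ceramic tiles comes to 4410 at 18 m³.
That's the maximum — no swap from here does better than 4410.

4410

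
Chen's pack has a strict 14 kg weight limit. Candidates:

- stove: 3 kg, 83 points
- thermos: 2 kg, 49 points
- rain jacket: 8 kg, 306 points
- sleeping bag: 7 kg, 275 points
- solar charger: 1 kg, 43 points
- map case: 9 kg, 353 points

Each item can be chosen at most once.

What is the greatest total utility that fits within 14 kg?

485

Greedy by ratio would take stove + thermos + sleeping bag + solar charger: 13 kg used, total 450.
Dropping sleeping bag and solar charger frees 8 kg; slotting in map case (9 kg) lifts the total to 485 at 14 kg.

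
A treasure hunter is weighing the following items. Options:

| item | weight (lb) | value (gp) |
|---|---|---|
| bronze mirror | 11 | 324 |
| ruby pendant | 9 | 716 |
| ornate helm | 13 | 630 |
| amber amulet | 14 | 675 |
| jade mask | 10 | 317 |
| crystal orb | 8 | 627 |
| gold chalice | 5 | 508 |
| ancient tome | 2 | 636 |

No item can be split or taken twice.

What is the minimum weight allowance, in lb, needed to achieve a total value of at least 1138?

Look for the lowest-weight combination reaching 1138.
gold chalice + ancient tome: 1144 value at 7 lb.
Any bundle with less than 7 lb falls short of 1138.

7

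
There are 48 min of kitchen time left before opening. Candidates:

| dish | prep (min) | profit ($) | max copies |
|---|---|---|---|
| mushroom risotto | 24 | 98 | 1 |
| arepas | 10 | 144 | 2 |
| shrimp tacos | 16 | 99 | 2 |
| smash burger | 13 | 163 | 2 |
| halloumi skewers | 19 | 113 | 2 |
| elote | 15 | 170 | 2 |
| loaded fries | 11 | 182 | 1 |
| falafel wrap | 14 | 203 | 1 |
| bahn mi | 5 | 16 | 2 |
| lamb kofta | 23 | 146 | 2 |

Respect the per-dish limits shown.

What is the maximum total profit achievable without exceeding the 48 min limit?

692

The ratio heuristic lands on 2×arepas + loaded fries + falafel wrap (673) but leaves 3 min idle.
The 10 min tied up in arepas is better spent on smash burger — total rises to 692 (48 min).
No other feasible combination exceeds 692.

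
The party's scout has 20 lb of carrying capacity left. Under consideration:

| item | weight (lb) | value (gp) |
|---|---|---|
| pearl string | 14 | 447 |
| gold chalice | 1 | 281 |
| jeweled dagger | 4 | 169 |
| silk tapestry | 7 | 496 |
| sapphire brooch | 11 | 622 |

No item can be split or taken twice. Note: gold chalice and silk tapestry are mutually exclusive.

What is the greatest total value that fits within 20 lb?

Silk tapestry + sapphire brooch uses 18 of the 20 lb and totals 1118.
Runner-up gold chalice + jeweled dagger + sapphire brooch tops out at 1072.

1118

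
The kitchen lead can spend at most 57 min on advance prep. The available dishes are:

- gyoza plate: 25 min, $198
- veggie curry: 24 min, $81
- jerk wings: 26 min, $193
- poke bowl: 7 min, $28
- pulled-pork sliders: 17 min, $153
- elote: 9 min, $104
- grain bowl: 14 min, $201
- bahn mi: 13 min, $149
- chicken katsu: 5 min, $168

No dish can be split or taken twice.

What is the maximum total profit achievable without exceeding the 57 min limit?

716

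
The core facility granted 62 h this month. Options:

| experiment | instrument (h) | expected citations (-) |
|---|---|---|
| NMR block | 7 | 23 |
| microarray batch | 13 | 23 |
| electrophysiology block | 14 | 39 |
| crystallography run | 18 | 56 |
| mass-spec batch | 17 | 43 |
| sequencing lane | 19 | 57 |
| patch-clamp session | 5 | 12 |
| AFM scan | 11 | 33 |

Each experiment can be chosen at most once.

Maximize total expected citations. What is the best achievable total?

By expected citations per h: NMR block 3.29, crystallography run 3.11, sequencing lane 3.00 lead.
Taking the top-ratio experiments first gives NMR block + crystallography run + sequencing lane + patch-clamp session + AFM scan for 181 (60 h).
Dropping NMR block and patch-clamp session frees 12 h; slotting in electrophysiology block (14 h) lifts the total to 185 at 62 h.

185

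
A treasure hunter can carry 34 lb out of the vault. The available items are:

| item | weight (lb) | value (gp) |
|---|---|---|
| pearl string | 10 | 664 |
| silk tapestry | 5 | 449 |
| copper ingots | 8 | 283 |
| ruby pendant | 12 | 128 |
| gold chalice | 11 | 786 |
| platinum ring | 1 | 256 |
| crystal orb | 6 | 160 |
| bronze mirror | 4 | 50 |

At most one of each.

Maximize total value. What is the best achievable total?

2315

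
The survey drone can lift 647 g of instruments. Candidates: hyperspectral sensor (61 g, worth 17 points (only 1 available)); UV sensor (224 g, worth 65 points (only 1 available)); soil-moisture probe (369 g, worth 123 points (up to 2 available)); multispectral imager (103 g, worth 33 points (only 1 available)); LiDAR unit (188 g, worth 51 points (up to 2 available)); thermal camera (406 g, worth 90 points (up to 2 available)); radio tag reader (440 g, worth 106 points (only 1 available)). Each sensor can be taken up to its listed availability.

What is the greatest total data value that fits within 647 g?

Filling by ratio: hyperspectral sensor + soil-moisture probe + multispectral imager for 173, with 114 g left unused.
The 103 g tied up in multispectral imager is better spent on LiDAR unit — total rises to 191 (618 g).
The spare 29 g is too small for any remaining sensor, and no exchange beats 191.

191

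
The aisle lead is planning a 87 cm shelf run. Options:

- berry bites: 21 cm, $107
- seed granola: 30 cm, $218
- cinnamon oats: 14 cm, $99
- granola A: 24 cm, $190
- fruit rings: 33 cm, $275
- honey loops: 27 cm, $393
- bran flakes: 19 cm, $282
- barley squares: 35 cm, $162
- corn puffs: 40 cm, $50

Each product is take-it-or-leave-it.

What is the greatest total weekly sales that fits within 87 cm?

A density-first pass picks fruit rings + honey loops + bran flakes — 950 at 79 cm.
Dropping fruit rings frees 33 cm; slotting in cinnamon oats + granola A (38 cm) lifts the total to 964 at 84 cm.

964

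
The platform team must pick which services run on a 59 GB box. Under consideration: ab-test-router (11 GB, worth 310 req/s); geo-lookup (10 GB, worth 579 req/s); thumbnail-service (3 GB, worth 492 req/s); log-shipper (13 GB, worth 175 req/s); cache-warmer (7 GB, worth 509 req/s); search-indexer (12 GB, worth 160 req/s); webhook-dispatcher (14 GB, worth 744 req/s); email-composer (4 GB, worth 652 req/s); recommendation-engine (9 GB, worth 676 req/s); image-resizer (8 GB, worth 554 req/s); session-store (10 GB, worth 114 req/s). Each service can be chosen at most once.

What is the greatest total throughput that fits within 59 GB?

4206

Density check — thumbnail-service 164.00, email-composer 163.00, recommendation-engine 75.11, cache-warmer 72.71 are the best per GB.
Best packing: geo-lookup + thumbnail-service + cache-warmer + webhook-dispatcher + email-composer + recommendation-engine + image-resizer — 55 GB, 4206 total.
Nothing else within 59 GB beats 4206.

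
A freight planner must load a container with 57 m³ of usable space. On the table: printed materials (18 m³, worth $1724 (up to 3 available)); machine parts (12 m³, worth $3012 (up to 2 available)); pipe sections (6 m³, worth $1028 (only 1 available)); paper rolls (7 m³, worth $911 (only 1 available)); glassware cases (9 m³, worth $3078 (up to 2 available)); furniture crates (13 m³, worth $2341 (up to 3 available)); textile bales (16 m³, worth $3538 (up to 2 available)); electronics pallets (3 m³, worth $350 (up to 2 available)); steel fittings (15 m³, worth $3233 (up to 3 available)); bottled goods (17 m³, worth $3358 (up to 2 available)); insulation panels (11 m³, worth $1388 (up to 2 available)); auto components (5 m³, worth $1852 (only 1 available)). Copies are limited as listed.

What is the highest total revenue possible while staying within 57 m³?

15586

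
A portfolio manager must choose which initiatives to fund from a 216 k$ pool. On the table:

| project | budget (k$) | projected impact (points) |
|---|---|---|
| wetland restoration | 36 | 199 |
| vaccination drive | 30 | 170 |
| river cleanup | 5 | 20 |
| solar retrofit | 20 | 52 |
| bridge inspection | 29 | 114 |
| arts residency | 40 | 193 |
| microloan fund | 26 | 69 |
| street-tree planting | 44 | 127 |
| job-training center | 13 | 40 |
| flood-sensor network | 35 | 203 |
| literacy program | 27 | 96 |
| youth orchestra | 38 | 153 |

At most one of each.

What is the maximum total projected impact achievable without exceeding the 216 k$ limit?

Wetland restoration + vaccination drive + river cleanup + bridge inspection + arts residency + flood-sensor network + youth orchestra uses 213 of the 216 k$ and totals 1052.
Every other selection either busts 216 k$ or fails to beat 1052.

1052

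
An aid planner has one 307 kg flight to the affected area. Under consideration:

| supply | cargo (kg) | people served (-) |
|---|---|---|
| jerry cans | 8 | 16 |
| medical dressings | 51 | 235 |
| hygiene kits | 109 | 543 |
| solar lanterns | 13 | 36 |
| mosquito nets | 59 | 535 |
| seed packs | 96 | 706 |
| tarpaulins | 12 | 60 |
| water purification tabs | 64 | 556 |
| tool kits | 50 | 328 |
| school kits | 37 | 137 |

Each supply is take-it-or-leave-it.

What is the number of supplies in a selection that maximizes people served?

Optimal total is 2262.
For example mosquito nets + seed packs + water purification tabs + tool kits + school kits achieves it, using 306 kg.
Every optimal selection uses 5 supplies.

5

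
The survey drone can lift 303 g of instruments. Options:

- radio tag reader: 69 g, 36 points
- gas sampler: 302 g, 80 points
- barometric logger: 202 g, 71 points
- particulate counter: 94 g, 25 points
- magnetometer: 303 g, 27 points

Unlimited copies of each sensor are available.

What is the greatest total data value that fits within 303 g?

Density check — radio tag reader 0.52, barometric logger 0.35, particulate counter 0.27, gas sampler 0.26 are the best per g.
Taking 4×radio tag reader: 276 g used, 144 in data value.
Nothing else within 303 g beats 144.

144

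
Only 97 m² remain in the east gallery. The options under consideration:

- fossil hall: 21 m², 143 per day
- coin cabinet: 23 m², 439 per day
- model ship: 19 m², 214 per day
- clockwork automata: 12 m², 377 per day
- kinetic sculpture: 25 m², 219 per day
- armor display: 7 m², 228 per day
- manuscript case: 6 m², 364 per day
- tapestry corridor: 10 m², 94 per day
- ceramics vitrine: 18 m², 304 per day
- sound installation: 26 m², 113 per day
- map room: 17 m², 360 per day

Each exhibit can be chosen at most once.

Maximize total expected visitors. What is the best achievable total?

2166

Coin cabinet + clockwork automata + armor display + manuscript case + tapestry corridor + ceramics vitrine + map room uses 93 of the 97 m² and totals 2166.
That's the maximum — no swap from here does better than 2166.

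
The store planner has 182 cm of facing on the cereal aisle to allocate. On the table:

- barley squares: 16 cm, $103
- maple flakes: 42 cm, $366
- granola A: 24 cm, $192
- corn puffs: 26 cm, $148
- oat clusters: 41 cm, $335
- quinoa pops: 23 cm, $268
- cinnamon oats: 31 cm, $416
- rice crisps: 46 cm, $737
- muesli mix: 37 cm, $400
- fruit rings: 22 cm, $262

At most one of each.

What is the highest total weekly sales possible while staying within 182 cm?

2187

A density-first pass picks barley squares + quinoa pops + cinnamon oats + rice crisps + muesli mix + fruit rings — 2186 at 175 cm.
Dropping barley squares and fruit rings frees 38 cm; slotting in maple flakes (42 cm) lifts the total to 2187 at 179 cm.
Next best is barley squares + quinoa pops + cinnamon oats + rice crisps + muesli mix + fruit rings at 2186 (175 cm) — short by 1.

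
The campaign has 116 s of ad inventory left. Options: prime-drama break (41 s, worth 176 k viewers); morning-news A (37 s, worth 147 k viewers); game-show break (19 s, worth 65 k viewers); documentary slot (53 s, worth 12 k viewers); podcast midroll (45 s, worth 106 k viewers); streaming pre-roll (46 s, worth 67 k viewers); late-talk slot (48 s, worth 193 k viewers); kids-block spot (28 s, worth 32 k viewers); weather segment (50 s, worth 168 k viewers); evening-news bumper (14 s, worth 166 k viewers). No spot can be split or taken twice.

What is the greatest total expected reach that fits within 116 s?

554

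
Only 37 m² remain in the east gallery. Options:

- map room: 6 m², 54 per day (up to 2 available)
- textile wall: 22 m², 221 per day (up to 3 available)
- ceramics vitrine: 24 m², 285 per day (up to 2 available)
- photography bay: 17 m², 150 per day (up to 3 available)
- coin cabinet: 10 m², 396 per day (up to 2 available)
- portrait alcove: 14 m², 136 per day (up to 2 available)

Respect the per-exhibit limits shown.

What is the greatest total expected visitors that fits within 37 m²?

By expected visitors per m²: coin cabinet 39.60, ceramics vitrine 11.88, textile wall 10.05, portrait alcove 9.71 lead.
Filling by ratio: 2×coin cabinet + portrait alcove for 928, with 3 m² left unused.
The 14 m² tied up in portrait alcove is better spent on photography bay — total rises to 942 (37 m²).
Every other selection either busts 37 m² or exceeds an availability limit or fails to beat 942.

942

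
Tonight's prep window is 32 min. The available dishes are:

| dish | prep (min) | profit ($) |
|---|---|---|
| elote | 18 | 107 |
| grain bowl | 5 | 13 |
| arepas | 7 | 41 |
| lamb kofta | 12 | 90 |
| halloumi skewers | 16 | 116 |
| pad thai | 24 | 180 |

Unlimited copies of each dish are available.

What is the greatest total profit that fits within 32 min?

232

Filling by ratio: arepas + 2×lamb kofta for 221, with 1 min left unused.
Dropping arepas and 2×lamb kofta frees 31 min; slotting in 2×halloumi skewers (32 min) lifts the total to 232 at 32 min.
Nothing else within 32 min beats 232.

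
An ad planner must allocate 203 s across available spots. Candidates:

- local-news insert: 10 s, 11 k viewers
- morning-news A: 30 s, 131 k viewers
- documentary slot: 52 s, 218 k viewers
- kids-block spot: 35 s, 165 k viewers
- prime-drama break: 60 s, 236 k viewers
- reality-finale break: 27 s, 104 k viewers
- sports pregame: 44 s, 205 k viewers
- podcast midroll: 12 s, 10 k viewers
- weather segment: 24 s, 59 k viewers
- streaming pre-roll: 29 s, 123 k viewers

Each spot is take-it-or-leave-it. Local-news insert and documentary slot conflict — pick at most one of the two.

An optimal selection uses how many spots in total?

5

Optimal total is 860.
morning-news A + kids-block spot + prime-drama break + sports pregame + streaming pre-roll hits 860 at 198 s.
All optima have 5 spots.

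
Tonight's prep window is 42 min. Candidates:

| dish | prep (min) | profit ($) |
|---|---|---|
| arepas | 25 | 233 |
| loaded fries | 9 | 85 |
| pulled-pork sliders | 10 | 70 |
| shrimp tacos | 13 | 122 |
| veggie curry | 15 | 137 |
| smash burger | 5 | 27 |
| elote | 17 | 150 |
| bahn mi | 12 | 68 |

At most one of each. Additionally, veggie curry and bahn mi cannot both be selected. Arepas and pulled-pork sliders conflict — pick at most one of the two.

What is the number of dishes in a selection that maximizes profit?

Best achievable profit is 383.
For example arepas + elote achieves it, using 42 min.
Every optimal selection uses 2 dishes.

2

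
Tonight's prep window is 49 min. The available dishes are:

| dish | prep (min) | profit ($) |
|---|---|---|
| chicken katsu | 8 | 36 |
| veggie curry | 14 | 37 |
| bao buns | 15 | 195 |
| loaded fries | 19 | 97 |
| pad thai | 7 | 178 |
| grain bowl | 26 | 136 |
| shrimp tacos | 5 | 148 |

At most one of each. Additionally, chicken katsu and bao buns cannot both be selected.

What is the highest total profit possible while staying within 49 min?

618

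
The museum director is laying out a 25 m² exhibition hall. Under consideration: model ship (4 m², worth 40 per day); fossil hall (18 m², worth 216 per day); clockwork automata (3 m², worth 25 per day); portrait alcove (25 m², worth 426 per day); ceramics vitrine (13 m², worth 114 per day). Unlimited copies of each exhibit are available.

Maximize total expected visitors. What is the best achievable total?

426

The ratio ordering already packs tightly: portrait alcove, 25 m², 426.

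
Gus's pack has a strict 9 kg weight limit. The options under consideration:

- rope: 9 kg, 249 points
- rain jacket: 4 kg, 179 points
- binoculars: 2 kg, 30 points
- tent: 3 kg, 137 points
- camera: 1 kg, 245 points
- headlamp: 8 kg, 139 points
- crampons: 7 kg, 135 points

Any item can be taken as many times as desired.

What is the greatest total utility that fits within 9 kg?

2205

The ratio ordering already packs tightly: 9×camera, 9 kg, 2205.
Every other selection either busts 9 kg or fails to beat 2205.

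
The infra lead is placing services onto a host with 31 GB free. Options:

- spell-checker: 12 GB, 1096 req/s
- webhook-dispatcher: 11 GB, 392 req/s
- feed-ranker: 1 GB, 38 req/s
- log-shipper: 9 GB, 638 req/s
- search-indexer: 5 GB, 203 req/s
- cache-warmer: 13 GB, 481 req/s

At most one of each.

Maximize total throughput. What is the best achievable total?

1975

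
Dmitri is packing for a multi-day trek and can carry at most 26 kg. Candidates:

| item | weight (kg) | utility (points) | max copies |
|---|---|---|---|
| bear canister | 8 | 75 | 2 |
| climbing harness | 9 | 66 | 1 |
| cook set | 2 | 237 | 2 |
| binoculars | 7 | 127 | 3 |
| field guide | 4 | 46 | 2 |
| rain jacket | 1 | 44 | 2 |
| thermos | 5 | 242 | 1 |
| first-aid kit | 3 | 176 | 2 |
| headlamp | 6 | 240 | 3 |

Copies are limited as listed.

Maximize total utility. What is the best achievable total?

A density-first pass picks 2×cook set + 2×rain jacket + thermos + 2×first-aid kit + headlamp — 1396 at 23 kg.
Replace first-aid kit with headlamp: the trade gains 64 net, giving 1460 at 26 kg.
No other feasible combination exceeds 1460.

1460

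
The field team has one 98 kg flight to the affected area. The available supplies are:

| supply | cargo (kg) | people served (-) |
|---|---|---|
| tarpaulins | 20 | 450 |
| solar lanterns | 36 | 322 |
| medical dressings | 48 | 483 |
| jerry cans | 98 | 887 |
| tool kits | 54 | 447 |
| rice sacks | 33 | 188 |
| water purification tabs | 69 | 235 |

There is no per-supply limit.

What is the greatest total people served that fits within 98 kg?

Taking 4×tarpaulins: 80 kg used, 1800 in people served.
Nothing else within 98 kg beats 1800.

1800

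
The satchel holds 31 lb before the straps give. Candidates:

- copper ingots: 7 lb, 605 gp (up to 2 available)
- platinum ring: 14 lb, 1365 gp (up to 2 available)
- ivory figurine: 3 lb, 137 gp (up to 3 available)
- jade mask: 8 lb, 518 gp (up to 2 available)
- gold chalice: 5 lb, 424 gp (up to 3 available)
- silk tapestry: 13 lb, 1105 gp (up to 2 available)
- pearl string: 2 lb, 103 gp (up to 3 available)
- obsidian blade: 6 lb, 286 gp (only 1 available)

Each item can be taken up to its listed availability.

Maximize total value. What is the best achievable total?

Filling by ratio: 2×platinum ring + pearl string for 2833, with 1 lb left unused.
Dropping pearl string frees 2 lb; slotting in ivory figurine (3 lb) lifts the total to 2867 at 31 lb.
Nothing else within 31 lb beats 2867.

2867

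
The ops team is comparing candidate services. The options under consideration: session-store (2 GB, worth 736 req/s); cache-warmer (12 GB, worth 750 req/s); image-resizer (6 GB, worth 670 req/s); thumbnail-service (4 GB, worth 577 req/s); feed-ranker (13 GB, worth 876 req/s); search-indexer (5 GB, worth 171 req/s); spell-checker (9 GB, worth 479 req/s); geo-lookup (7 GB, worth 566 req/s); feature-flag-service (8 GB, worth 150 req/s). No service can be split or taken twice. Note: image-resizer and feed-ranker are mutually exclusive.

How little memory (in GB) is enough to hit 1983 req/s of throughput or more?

Need the lightest bundle worth ≥ 1983.
Taking session-store + image-resizer + thumbnail-service gives 1983 (≥ 1983) for 12 GB.
Below 12 GB the best achievable stays under 1983.

12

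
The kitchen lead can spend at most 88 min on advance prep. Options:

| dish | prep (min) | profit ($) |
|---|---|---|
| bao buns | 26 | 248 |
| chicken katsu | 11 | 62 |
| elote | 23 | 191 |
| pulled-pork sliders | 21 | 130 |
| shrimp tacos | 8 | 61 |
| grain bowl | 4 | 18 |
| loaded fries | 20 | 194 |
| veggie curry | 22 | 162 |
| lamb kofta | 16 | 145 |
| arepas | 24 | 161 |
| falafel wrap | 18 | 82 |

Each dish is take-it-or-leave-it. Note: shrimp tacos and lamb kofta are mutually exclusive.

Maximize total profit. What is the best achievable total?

778

Bao buns + elote + loaded fries + lamb kofta uses 85 of the 88 min and totals 778.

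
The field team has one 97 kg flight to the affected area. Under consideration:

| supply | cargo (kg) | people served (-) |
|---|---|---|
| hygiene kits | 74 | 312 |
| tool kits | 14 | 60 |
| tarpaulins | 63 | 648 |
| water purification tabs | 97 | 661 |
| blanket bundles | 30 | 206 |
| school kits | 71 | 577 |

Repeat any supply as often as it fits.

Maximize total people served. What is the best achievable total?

854

The ratio ordering already packs tightly: tarpaulins + blanket bundles, 93 kg, 854.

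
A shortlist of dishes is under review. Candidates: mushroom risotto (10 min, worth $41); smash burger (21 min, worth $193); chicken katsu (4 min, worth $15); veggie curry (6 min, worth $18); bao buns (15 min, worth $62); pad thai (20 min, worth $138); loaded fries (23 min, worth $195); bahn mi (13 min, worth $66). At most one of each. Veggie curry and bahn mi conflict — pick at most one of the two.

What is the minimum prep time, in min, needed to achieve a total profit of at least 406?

50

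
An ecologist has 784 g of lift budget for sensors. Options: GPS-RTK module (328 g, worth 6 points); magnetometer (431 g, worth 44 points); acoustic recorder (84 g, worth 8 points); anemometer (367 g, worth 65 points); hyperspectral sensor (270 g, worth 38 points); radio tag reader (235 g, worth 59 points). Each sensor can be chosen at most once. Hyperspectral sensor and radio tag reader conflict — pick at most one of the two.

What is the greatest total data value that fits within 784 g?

The ratio ordering already packs tightly: acoustic recorder + anemometer + radio tag reader, 686 g, 132.
The spare 98 g is too small for any remaining sensor, and no feasible exchange beats 132.

132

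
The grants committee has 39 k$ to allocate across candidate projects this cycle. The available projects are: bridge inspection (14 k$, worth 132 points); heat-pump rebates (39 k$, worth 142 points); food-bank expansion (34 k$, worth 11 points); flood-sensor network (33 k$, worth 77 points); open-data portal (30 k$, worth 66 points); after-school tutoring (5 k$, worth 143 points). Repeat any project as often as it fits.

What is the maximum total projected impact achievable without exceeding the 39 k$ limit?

1001

By projected impact per k$: after-school tutoring 28.60, bridge inspection 9.43, heat-pump rebates 3.64, flood-sensor network 2.33 lead.
The ratio ordering already packs tightly: 7×after-school tutoring, 35 k$, 1001.
The spare 4 k$ is too small for any remaining project, and no exchange beats 1001.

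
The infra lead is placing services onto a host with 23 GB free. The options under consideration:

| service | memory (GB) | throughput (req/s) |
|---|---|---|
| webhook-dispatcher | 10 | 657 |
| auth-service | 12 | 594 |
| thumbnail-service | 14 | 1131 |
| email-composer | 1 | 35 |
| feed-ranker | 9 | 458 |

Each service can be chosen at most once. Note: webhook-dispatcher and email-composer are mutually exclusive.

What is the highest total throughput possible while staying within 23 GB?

Thumbnail-service + feed-ranker uses 23 of the 23 GB and totals 1589.

1589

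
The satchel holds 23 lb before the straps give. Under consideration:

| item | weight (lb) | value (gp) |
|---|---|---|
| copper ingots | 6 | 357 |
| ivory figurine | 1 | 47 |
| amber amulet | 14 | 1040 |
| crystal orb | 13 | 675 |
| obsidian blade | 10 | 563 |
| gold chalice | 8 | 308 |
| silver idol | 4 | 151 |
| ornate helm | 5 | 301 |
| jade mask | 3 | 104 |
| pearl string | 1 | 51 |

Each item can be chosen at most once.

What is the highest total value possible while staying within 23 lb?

1501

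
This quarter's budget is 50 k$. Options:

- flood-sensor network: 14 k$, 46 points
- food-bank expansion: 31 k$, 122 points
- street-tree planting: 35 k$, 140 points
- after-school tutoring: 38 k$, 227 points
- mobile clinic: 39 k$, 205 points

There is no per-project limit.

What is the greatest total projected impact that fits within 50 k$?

Best packing: after-school tutoring — 38 k$, 227 total.

227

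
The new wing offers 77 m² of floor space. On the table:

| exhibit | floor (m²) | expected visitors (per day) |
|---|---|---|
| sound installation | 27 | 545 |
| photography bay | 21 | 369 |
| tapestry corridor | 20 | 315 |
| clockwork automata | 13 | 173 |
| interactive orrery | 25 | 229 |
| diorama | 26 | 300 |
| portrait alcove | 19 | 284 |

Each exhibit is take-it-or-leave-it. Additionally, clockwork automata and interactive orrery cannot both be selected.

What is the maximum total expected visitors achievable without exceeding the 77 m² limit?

The ratio ordering already packs tightly: sound installation + photography bay + tapestry corridor, 68 m², 1229.
Runner-up sound installation + photography bay + diorama tops out at 1214.

1229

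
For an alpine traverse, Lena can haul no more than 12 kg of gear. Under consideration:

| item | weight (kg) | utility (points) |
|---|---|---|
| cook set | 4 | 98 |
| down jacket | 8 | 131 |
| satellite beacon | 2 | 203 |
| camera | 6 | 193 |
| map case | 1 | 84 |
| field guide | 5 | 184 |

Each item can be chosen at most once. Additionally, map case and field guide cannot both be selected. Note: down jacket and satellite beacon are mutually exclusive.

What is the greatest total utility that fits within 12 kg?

494

Taking cook set + satellite beacon + camera: 12 kg used, 494 in utility.
Next best is cook set + satellite beacon + field guide at 485 (11 kg) — short by 9.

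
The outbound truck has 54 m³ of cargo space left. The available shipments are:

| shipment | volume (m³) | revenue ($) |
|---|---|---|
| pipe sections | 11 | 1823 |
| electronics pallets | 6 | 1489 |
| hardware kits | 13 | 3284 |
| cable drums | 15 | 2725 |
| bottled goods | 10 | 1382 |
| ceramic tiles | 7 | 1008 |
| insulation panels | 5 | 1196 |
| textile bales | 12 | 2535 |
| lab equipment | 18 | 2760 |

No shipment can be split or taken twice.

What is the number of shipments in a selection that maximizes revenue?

The maximum revenue within 54 m³ is 11335.
One optimal bundle: pipe sections + electronics pallets + hardware kits + ceramic tiles + insulation panels + textile bales (54 m³).
All optima have 6 shipments.

6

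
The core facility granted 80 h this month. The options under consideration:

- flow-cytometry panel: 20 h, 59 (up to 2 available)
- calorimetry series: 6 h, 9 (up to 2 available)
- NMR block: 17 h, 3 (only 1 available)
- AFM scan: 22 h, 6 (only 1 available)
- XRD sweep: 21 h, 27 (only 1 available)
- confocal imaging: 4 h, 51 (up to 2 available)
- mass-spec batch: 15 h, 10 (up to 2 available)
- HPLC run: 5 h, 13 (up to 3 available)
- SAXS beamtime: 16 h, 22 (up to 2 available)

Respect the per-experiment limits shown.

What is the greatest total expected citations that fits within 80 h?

281

A density-first pass picks 2×flow-cytometry panel + 2×calorimetry series + 2×confocal imaging + 3×HPLC run — 277 at 75 h.
Replace 2×calorimetry series with SAXS beamtime: the trade gains 4 net, giving 281 at 79 h.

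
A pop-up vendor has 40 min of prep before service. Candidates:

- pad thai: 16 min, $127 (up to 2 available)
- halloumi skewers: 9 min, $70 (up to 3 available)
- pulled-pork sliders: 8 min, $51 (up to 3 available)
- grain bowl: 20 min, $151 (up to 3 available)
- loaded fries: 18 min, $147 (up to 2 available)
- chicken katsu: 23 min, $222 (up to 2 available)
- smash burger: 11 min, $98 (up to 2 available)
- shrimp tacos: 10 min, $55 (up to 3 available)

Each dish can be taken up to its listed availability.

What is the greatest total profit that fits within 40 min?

Ranking by ratio (profit/min): chicken katsu 9.65, smash burger 8.91, loaded fries 8.17, pad thai 7.94.
Taking the top-ratio dishes first gives chicken katsu + smash burger for 320 (34 min).
Dropping smash burger frees 11 min; slotting in pad thai (16 min) lifts the total to 349 at 39 min.
Nothing else within 40 min beats 349.

349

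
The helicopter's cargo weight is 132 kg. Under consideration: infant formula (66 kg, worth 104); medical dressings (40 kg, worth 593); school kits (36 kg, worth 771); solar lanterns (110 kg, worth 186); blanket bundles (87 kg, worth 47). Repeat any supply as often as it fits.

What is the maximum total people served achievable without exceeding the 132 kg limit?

2313

3×school kits uses 108 of the 132 kg and totals 2313.
Every other selection either busts 132 kg or fails to beat 2313.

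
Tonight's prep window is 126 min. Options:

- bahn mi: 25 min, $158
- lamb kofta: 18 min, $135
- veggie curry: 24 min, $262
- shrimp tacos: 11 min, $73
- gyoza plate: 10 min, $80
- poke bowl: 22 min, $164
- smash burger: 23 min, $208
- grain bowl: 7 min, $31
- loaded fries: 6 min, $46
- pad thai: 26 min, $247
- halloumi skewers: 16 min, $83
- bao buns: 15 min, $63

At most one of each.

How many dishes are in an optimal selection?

The maximum profit within 126 min is 1096.
For example lamb kofta + veggie curry + gyoza plate + poke bowl + smash burger + pad thai achieves it, using 123 min.
Every optimal selection uses 6 dishes.

6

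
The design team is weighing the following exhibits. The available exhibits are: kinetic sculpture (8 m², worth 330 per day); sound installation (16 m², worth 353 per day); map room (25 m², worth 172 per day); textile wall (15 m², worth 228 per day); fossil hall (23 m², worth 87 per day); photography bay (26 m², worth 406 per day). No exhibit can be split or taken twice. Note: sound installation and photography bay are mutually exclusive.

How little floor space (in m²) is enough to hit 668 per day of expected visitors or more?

24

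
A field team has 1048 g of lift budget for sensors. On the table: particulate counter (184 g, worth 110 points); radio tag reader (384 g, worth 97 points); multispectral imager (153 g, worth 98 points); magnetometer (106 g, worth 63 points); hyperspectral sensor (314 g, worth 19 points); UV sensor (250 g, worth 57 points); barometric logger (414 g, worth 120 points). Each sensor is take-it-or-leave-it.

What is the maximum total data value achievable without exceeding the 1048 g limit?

Taking particulate counter + multispectral imager + magnetometer + barometric logger: 857 g used, 391 in data value.
The spare 191 g is too small for any remaining sensor, and no exchange beats 391.

391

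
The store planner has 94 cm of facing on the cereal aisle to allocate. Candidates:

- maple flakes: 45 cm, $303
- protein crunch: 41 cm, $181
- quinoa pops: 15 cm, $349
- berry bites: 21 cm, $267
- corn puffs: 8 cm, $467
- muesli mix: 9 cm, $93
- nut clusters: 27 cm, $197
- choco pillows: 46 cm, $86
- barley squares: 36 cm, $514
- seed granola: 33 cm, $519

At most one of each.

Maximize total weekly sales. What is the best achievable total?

1849

By weekly sales per cm: corn puffs 58.38, quinoa pops 23.27, seed granola 15.73, barley squares 14.28 lead.
Taking quinoa pops + corn puffs + barley squares + seed granola: 92 cm used, 1849 in weekly sales.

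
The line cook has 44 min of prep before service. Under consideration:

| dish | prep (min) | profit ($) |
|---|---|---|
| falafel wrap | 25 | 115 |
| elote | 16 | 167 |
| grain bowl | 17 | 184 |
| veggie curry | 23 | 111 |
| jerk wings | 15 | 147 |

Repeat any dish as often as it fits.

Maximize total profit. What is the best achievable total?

368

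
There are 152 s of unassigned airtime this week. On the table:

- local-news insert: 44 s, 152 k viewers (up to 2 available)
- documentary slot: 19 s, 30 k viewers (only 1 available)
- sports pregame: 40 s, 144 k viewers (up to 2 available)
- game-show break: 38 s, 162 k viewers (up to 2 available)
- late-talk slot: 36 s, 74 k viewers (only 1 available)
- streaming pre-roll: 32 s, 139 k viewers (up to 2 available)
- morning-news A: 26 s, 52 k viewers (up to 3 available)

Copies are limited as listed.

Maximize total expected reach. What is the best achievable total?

615

By expected reach per s: streaming pre-roll 4.34, game-show break 4.26, sports pregame 3.60, local-news insert 3.45 lead.
A density-first pass picks 2×game-show break + 2×streaming pre-roll — 602 at 140 s.
Dropping streaming pre-roll frees 32 s; slotting in local-news insert (44 s) lifts the total to 615 at 152 s.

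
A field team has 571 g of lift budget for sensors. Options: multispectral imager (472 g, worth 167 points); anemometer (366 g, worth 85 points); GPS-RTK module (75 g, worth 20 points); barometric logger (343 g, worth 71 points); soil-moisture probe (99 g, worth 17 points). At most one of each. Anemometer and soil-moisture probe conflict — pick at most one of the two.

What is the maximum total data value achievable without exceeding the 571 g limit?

Density check — multispectral imager 0.35, GPS-RTK module 0.27, anemometer 0.23, barometric logger 0.21 are the best per g.
Multispectral imager + GPS-RTK module uses 547 of the 571 g and totals 187.

187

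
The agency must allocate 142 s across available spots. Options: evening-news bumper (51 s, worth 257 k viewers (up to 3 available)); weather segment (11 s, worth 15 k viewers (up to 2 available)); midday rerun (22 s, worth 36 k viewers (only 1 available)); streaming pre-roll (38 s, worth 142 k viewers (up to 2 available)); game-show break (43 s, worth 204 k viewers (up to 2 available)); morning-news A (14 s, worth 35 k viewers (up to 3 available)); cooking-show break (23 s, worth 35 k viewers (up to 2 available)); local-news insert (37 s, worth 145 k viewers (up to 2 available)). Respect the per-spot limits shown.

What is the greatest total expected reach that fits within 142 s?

665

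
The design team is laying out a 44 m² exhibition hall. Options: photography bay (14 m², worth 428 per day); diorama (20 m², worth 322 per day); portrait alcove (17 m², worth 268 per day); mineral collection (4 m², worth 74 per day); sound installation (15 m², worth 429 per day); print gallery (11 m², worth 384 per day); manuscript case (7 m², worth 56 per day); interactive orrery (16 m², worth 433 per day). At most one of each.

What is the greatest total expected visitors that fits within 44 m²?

1315

Best packing: photography bay + mineral collection + sound installation + print gallery — 44 m², 1315 total.
Runner-up sound installation + print gallery + interactive orrery tops out at 1246.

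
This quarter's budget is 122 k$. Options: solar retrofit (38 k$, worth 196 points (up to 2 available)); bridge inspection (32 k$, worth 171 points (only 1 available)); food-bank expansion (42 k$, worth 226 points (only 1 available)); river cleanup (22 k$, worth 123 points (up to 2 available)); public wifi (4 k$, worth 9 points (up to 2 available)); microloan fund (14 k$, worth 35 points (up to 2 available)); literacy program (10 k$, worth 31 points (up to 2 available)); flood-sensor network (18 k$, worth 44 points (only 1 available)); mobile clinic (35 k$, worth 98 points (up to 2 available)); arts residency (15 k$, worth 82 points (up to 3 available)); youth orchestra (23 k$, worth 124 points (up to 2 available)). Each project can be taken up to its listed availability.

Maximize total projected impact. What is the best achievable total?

A density-first pass picks 2×river cleanup + literacy program + 3×arts residency + youth orchestra — 647 at 122 k$.
Replace literacy program and 3×arts residency with bridge inspection + youth orchestra: the trade gains 18 net, giving 665 at 122 k$.
That's the maximum — no swap from here does better than 665.

665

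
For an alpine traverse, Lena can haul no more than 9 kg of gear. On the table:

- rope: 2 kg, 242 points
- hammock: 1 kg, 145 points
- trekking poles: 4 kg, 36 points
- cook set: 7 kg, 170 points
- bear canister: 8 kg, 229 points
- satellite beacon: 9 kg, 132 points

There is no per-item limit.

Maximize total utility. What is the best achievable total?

1305

9×hammock uses 9 of the 9 kg and totals 1305.
Nothing else within 9 kg beats 1305.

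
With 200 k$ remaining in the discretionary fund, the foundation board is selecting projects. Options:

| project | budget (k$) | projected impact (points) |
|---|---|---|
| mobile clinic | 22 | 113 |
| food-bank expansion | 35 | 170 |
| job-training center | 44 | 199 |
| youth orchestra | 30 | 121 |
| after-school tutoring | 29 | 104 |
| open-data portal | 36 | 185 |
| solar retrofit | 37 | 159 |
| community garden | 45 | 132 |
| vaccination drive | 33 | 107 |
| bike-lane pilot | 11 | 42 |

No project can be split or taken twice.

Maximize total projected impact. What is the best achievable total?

Density check — open-data portal 5.14, mobile clinic 5.14, food-bank expansion 4.86 are the best per k$.
Taking the top-ratio projects first gives mobile clinic + food-bank expansion + job-training center + open-data portal + solar retrofit + bike-lane pilot for 868 (185 k$).
Dropping solar retrofit and bike-lane pilot frees 48 k$; slotting in youth orchestra + vaccination drive (63 k$) lifts the total to 895 at 200 k$.

895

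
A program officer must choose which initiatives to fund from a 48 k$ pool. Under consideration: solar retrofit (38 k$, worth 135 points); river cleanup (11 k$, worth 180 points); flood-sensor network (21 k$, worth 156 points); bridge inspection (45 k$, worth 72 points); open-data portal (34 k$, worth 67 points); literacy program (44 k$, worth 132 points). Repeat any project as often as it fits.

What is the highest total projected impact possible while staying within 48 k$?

720

The ratio ordering already packs tightly: 4×river cleanup, 44 k$, 720.
Every other selection either busts 48 k$ or fails to beat 720.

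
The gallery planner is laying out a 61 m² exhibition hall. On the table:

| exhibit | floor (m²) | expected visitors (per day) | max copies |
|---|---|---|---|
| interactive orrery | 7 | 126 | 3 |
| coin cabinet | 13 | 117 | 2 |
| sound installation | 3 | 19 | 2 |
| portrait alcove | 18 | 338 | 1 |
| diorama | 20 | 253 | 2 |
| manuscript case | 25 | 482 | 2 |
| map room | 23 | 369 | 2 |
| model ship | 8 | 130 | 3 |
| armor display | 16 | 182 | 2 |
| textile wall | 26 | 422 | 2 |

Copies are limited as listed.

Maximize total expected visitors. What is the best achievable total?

Density check — manuscript case 19.28, portrait alcove 18.78, interactive orrery 18.00 are the best per m².
Greedy by ratio would take interactive orrery + sound installation + 2×manuscript case: 60 m² used, total 1109.
Replace interactive orrery with model ship: the trade gains 4 net, giving 1113 at 61 m².

1113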